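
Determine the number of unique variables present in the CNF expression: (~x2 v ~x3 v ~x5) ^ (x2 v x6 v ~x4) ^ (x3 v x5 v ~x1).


Identify each distinct variable in the formula.
Variables found: x1, x2, x3, x4, x5, x6.
Total distinct variables = 6.

6


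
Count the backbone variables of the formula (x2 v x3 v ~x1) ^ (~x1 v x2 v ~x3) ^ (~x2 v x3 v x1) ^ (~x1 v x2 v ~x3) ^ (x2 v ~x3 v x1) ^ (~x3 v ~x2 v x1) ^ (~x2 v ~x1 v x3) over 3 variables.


Find all satisfying assignments: 2 model(s).
Check which variables have the same value in every model.
No variable is fixed across all models.
Backbone size = 0.

0


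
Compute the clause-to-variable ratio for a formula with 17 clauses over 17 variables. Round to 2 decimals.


Clause-to-variable ratio = clauses / variables.
17 / 17 = 1.0.

1.0


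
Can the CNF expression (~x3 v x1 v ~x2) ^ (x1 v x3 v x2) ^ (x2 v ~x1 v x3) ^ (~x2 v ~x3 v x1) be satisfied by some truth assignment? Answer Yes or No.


Check all 8 possible truth assignments.
Number of satisfying assignments found: 5.
The formula is satisfiable.

Yes


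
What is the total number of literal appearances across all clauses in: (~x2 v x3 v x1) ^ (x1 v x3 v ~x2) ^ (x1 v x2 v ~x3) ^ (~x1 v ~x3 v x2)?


Clause lengths: 3, 3, 3, 3.
Sum = 3 + 3 + 3 + 3 = 12.

12


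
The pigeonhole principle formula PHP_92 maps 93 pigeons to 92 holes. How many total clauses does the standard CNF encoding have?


The PHP encoding has two parts:
1) At-least-one-hole clauses: 93 (one per pigeon, each with 92 literals).
2) At-most-one-pigeon-per-hole clauses: 92 holes * C(93,2) = 92 * 4278 = 393576.
Total clauses = 93 + 393576 = 393669.

393669


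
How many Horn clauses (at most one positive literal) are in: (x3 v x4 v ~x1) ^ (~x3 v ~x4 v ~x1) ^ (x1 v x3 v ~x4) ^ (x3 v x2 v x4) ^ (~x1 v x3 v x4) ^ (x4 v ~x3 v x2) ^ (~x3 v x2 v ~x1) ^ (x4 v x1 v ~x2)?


A Horn clause has at most one positive literal.
Clause 1: 2 positive lit(s) -> not Horn
Clause 2: 0 positive lit(s) -> Horn
Clause 3: 2 positive lit(s) -> not Horn
Clause 4: 3 positive lit(s) -> not Horn
Clause 5: 2 positive lit(s) -> not Horn
Clause 6: 2 positive lit(s) -> not Horn
Clause 7: 1 positive lit(s) -> Horn
Clause 8: 2 positive lit(s) -> not Horn
Total Horn clauses = 2.

2


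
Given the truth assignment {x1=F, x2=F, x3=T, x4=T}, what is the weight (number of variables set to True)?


The weight is the number of variables assigned True.
True variables: x3, x4.
Weight = 2.

2


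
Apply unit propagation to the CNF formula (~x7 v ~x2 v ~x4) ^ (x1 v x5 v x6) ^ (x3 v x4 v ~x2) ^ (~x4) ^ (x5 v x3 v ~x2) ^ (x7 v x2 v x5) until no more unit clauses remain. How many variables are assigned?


Unit propagation repeatedly assigns the literal in any unit clause, then simplifies.
Assignments in order: x4 = F.
No further unit clauses remain.
Total variables assigned = 1.

1


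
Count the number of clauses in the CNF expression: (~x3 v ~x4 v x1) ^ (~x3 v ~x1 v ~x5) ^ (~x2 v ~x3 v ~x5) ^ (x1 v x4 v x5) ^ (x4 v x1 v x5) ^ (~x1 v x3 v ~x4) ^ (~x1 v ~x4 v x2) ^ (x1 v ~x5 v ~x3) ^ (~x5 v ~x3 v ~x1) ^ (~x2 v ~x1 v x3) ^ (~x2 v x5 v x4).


Each group enclosed in parentheses joined by ^ is one clause.
Counting the conjuncts: 11 clauses.

11


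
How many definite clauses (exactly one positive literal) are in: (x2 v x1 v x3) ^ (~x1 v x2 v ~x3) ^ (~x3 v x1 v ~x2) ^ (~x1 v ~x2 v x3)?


A definite clause has exactly one positive literal.
Clause 1: 3 positive -> not definite
Clause 2: 1 positive -> definite
Clause 3: 1 positive -> definite
Clause 4: 1 positive -> definite
Definite clause count = 3.

3


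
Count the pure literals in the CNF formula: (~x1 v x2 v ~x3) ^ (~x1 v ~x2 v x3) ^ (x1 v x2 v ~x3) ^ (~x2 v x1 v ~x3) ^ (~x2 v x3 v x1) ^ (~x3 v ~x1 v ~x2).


A pure literal appears in only one polarity across all clauses.
No pure literals found.
Count = 0.

0


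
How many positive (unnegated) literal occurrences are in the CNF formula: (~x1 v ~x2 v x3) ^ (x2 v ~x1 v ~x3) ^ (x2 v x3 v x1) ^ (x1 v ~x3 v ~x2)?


Scan each clause for unnegated literals.
Clause 1: 1 positive; Clause 2: 1 positive; Clause 3: 3 positive; Clause 4: 1 positive.
Total positive literal occurrences = 6.

6


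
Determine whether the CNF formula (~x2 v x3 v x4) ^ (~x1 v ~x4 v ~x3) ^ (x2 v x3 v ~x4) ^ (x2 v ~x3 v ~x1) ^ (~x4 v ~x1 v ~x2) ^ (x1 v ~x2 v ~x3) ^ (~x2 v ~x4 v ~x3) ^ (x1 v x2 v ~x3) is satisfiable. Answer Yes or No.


Check all 16 possible truth assignments.
Number of satisfying assignments found: 4.
The formula is satisfiable.

Yes


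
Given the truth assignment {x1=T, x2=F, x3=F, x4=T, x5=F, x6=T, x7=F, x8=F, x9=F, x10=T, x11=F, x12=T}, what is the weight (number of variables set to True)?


The weight is the number of variables assigned True.
True variables: x1, x4, x6, x10, x12.
Weight = 5.

5


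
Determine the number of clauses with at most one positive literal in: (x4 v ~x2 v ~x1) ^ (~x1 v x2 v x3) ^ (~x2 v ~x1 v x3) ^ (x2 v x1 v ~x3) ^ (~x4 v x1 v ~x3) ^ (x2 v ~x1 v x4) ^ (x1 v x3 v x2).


A Horn clause has at most one positive literal.
Clause 1: 1 positive lit(s) -> Horn
Clause 2: 2 positive lit(s) -> not Horn
Clause 3: 1 positive lit(s) -> Horn
Clause 4: 2 positive lit(s) -> not Horn
Clause 5: 1 positive lit(s) -> Horn
Clause 6: 2 positive lit(s) -> not Horn
Clause 7: 3 positive lit(s) -> not Horn
Total Horn clauses = 3.

3


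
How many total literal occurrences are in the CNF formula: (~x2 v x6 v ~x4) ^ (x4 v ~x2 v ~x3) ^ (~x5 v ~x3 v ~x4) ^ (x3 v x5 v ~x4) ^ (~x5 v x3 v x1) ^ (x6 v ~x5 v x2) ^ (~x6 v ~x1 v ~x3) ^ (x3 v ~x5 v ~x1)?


Clause lengths: 3, 3, 3, 3, 3, 3, 3, 3.
Sum = 3 + 3 + 3 + 3 + 3 + 3 + 3 + 3 = 24.

24


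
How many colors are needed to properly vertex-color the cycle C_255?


An odd cycle cannot be 2-colored: alternating two colors around the cycle returns to the start with a conflict.
Since 255 is odd, three colors are required (and three suffice).
Chromatic number = 3.

3


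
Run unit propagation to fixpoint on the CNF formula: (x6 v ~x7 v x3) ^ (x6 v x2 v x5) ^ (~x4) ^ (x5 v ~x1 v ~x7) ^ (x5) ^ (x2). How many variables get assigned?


Unit propagation repeatedly assigns the literal in any unit clause, then simplifies.
Assignments in order: x4 = F, x5 = T, x2 = T.
No further unit clauses remain.
Total variables assigned = 3.

3


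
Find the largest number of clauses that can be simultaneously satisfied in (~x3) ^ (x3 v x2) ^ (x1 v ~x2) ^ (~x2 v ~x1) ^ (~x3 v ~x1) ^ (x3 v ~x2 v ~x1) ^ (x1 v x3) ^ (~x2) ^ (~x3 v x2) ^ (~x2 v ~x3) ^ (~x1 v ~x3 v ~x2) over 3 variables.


Enumerate all 8 truth assignments.
For each, count how many of the 11 clauses are satisfied.
The formula is not fully satisfiable, so the maximum is below 11.
Maximum simultaneously satisfiable clauses = 10.

10


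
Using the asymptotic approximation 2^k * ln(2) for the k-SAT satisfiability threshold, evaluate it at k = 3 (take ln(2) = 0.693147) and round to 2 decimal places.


Using the asymptotic formula: threshold ~ 2^k * ln(2).
2^3 = 8.
8 * 0.693147 = 5.55.

5.55


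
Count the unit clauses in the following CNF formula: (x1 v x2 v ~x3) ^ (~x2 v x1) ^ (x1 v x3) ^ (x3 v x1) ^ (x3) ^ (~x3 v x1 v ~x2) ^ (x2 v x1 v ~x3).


A unit clause contains exactly one literal.
Unit clauses found: (x3).
Count = 1.

1


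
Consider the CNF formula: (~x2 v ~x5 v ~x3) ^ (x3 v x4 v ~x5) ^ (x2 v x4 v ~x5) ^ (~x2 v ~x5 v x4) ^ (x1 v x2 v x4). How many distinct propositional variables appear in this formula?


Identify each distinct variable in the formula.
Variables found: x1, x2, x3, x4, x5.
Total distinct variables = 5.

5


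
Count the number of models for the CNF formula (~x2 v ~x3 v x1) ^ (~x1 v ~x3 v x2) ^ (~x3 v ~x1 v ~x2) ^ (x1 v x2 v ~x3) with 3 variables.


Enumerate all 8 truth assignments over 3 variables.
Test each against every clause.
Satisfying assignments found: 4.

4


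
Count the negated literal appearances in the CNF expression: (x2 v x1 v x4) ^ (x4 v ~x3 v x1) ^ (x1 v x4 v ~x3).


Scan each clause for negated literals.
Clause 1: 0 negative; Clause 2: 1 negative; Clause 3: 1 negative.
Total negative literal occurrences = 2.

2


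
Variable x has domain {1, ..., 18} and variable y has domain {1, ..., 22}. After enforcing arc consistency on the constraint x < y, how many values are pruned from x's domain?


For the constraint x < y, x needs a supporting value in y's domain.
x can be at most 21 (one less than y's maximum).
Valid x values from domain: 18 out of 18.
Pruned = 18 - 18 = 0.

0


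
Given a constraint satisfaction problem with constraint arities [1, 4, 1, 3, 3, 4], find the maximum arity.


The arities are: 1, 4, 1, 3, 3, 4.
Scan for the maximum value.
Maximum arity = 4.

4


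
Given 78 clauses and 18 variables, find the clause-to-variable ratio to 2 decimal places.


Clause-to-variable ratio = clauses / variables.
78 / 18 = 4.33.

4.33


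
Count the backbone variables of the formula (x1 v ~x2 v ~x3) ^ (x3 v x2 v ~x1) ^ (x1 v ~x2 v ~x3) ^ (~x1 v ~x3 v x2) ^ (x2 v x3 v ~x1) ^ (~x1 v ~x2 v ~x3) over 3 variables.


Find all satisfying assignments: 4 model(s).
Check which variables have the same value in every model.
No variable is fixed across all models.
Backbone size = 0.

0


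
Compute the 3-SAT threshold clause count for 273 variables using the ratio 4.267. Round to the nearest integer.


The 3-SAT phase transition occurs at approximately 4.267 clauses per variable.
m = 4.267 * 273 = 1164.891.
Rounded to nearest integer: 1165.

1165


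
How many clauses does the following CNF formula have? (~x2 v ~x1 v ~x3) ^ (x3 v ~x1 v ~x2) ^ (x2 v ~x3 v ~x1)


Each group enclosed in parentheses joined by ^ is one clause.
Counting the conjuncts: 3 clauses.

3


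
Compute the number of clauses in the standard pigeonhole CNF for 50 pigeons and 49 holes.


The PHP encoding has two parts:
1) At-least-one-hole clauses: 50 (one per pigeon, each with 49 literals).
2) At-most-one-pigeon-per-hole clauses: 49 holes * C(50,2) = 49 * 1225 = 60025.
Total clauses = 50 + 60025 = 60075.

60075


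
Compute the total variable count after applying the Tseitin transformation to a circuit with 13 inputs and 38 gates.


The Tseitin transformation introduces one auxiliary variable per gate.
Total variables = inputs + gates = 13 + 38 = 51.

51


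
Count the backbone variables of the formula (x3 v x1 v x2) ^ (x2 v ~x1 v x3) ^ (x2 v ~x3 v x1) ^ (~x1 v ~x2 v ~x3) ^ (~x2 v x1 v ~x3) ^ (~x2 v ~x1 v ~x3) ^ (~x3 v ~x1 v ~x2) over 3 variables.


Find all satisfying assignments: 3 model(s).
Check which variables have the same value in every model.
No variable is fixed across all models.
Backbone size = 0.

0


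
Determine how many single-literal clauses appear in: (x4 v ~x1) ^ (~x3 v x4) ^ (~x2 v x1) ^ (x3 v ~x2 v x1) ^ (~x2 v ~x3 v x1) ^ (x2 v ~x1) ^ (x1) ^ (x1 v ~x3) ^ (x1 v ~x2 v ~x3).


A unit clause contains exactly one literal.
Unit clauses found: (x1).
Count = 1.

1


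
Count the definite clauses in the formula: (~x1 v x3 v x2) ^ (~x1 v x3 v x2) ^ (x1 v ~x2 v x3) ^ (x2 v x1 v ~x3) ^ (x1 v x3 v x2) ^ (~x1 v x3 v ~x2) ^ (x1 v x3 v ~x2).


A definite clause has exactly one positive literal.
Clause 1: 2 positive -> not definite
Clause 2: 2 positive -> not definite
Clause 3: 2 positive -> not definite
Clause 4: 2 positive -> not definite
Clause 5: 3 positive -> not definite
Clause 6: 1 positive -> definite
Clause 7: 2 positive -> not definite
Definite clause count = 1.

1


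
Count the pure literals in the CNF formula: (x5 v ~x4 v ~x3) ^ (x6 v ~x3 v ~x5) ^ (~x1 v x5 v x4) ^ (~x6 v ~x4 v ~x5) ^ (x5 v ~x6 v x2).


A pure literal appears in only one polarity across all clauses.
Pure literals: x1 (negative only), x2 (positive only), x3 (negative only).
Count = 3.

3


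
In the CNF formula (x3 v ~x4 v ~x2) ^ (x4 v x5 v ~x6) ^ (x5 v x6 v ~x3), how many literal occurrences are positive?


Scan each clause for unnegated literals.
Clause 1: 1 positive; Clause 2: 2 positive; Clause 3: 2 positive.
Total positive literal occurrences = 5.

5


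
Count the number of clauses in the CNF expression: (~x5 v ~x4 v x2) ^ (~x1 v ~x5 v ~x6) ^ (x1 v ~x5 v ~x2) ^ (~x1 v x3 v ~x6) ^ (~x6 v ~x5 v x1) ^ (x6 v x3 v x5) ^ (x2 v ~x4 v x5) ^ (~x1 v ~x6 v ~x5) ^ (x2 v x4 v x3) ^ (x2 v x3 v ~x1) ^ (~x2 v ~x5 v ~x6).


Each group enclosed in parentheses joined by ^ is one clause.
Counting the conjuncts: 11 clauses.

11


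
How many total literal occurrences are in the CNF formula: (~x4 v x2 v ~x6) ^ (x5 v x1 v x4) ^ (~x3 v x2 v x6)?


Clause lengths: 3, 3, 3.
Sum = 3 + 3 + 3 = 9.

9


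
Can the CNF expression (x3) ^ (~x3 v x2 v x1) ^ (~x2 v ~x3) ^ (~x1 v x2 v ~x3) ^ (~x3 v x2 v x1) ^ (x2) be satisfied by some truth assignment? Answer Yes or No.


Check all 8 possible truth assignments.
Number of satisfying assignments found: 0.
The formula is unsatisfiable.

No


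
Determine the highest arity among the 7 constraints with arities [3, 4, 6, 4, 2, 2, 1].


The arities are: 3, 4, 6, 4, 2, 2, 1.
Scan for the maximum value.
Maximum arity = 6.

6


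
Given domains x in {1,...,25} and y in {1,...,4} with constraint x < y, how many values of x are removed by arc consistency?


For the constraint x < y, x needs a supporting value in y's domain.
x can be at most 3 (one less than y's maximum).
Valid x values from domain: 3 out of 25.
Pruned = 25 - 3 = 22.

22


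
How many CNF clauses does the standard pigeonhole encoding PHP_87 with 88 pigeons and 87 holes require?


The PHP encoding has two parts:
1) At-least-one-hole clauses: 88 (one per pigeon, each with 87 literals).
2) At-most-one-pigeon-per-hole clauses: 87 holes * C(88,2) = 87 * 3828 = 333036.
Total clauses = 88 + 333036 = 333124.

333124


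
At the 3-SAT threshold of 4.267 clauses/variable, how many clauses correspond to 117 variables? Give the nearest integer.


The 3-SAT phase transition occurs at approximately 4.267 clauses per variable.
m = 4.267 * 117 = 499.239.
Rounded to nearest integer: 499.

499


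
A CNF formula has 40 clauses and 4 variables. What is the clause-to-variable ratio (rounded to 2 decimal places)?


Clause-to-variable ratio = clauses / variables.
40 / 4 = 10.0.

10.0


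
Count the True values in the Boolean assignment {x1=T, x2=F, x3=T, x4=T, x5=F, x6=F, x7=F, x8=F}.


The weight is the number of variables assigned True.
True variables: x1, x3, x4.
Weight = 3.

3


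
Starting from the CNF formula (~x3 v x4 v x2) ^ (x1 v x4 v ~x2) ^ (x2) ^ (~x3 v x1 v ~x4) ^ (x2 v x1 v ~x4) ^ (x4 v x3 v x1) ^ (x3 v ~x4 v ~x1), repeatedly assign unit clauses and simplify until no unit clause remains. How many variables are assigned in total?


Unit propagation repeatedly assigns the literal in any unit clause, then simplifies.
Assignments in order: x2 = T.
No further unit clauses remain.
Total variables assigned = 1.

1


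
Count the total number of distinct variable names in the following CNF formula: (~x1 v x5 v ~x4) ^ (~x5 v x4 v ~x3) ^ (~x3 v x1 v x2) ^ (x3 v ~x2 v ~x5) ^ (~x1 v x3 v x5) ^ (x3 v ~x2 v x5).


Identify each distinct variable in the formula.
Variables found: x1, x2, x3, x4, x5.
Total distinct variables = 5.

5


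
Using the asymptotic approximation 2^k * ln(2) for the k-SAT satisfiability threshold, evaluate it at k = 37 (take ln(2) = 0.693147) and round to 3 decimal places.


Using the asymptotic formula: threshold ~ 2^k * ln(2).
2^37 = 137438953472.
137438953472 * 0.693147 = 95265398282.256.

95265398282.256


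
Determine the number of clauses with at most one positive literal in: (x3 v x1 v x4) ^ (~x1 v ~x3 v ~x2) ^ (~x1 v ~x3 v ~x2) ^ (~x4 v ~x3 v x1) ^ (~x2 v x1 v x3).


A Horn clause has at most one positive literal.
Clause 1: 3 positive lit(s) -> not Horn
Clause 2: 0 positive lit(s) -> Horn
Clause 3: 0 positive lit(s) -> Horn
Clause 4: 1 positive lit(s) -> Horn
Clause 5: 2 positive lit(s) -> not Horn
Total Horn clauses = 3.

3


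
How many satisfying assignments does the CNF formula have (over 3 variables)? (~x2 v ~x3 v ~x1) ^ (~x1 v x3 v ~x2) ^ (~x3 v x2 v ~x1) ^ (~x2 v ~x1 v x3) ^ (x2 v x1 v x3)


Enumerate all 8 truth assignments over 3 variables.
Test each against every clause.
Satisfying assignments found: 4.

4


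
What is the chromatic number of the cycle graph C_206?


A cycle on an even number of vertices is bipartite: alternate two colors around the cycle.
Since 206 is even, two colors suffice, and at least two are needed because the graph has edges.
Chromatic number = 2.

2


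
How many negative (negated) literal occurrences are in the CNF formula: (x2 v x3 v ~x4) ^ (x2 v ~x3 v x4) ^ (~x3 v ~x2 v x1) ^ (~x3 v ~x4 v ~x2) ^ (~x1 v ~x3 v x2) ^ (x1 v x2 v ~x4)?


Scan each clause for negated literals.
Clause 1: 1 negative; Clause 2: 1 negative; Clause 3: 2 negative; Clause 4: 3 negative; Clause 5: 2 negative; Clause 6: 1 negative.
Total negative literal occurrences = 10.

10


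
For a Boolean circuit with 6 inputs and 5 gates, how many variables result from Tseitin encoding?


The Tseitin transformation introduces one auxiliary variable per gate.
Total variables = inputs + gates = 6 + 5 = 11.

11


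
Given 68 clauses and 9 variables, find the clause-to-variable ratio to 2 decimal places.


Clause-to-variable ratio = clauses / variables.
68 / 9 = 7.56.

7.56


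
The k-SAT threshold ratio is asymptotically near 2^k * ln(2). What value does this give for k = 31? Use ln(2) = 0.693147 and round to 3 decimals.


Using the asymptotic formula: threshold ~ 2^k * ln(2).
2^31 = 2147483648.
2147483648 * 0.693147 = 1488521848.16.

1488521848.16


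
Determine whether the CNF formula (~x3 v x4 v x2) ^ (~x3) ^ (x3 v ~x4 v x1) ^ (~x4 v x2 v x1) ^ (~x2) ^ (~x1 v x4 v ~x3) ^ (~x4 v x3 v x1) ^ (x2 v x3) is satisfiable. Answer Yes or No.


Check all 16 possible truth assignments.
Number of satisfying assignments found: 0.
The formula is unsatisfiable.

No


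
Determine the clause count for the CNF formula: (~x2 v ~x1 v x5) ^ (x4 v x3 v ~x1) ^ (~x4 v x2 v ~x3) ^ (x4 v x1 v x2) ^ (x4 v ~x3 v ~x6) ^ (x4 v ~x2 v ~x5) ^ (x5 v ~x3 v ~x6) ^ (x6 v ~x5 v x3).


Each group enclosed in parentheses joined by ^ is one clause.
Counting the conjuncts: 8 clauses.

8


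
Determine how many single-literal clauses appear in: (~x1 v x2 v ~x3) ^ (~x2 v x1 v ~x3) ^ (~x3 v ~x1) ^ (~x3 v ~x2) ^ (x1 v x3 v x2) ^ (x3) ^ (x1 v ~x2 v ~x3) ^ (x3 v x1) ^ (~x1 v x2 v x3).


A unit clause contains exactly one literal.
Unit clauses found: (x3).
Count = 1.

1


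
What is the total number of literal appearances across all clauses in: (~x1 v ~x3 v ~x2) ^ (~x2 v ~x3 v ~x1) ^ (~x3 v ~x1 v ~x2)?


Clause lengths: 3, 3, 3.
Sum = 3 + 3 + 3 = 9.

9


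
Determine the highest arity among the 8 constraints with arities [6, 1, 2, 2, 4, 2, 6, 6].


The arities are: 6, 1, 2, 2, 4, 2, 6, 6.
Scan for the maximum value.
Maximum arity = 6.

6


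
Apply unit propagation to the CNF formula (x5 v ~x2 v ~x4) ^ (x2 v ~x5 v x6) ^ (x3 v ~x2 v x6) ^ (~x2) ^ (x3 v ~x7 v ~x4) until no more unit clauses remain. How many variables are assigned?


Unit propagation repeatedly assigns the literal in any unit clause, then simplifies.
Assignments in order: x2 = F.
No further unit clauses remain.
Total variables assigned = 1.

1


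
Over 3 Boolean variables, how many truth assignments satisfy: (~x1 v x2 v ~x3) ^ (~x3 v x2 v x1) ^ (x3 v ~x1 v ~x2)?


Enumerate all 8 truth assignments over 3 variables.
Test each against every clause.
Satisfying assignments found: 5.

5


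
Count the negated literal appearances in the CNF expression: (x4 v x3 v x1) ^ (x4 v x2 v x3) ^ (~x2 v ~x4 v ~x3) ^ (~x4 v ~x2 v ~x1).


Scan each clause for negated literals.
Clause 1: 0 negative; Clause 2: 0 negative; Clause 3: 3 negative; Clause 4: 3 negative.
Total negative literal occurrences = 6.

6


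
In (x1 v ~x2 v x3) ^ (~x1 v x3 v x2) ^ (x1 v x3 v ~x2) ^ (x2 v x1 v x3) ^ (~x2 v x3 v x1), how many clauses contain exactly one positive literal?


A definite clause has exactly one positive literal.
Clause 1: 2 positive -> not definite
Clause 2: 2 positive -> not definite
Clause 3: 2 positive -> not definite
Clause 4: 3 positive -> not definite
Clause 5: 2 positive -> not definite
Definite clause count = 0.

0


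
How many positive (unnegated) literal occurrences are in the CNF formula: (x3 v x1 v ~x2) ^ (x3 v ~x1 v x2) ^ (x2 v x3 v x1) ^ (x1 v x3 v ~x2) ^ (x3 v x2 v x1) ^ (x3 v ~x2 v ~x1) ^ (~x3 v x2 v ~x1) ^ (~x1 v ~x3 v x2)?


Scan each clause for unnegated literals.
Clause 1: 2 positive; Clause 2: 2 positive; Clause 3: 3 positive; Clause 4: 2 positive; Clause 5: 3 positive; Clause 6: 1 positive; Clause 7: 1 positive; Clause 8: 1 positive.
Total positive literal occurrences = 15.

15


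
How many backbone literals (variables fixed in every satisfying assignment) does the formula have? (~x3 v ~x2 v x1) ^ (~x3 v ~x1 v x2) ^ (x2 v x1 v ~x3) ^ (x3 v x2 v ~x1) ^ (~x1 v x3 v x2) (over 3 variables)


Find all satisfying assignments: 4 model(s).
Check which variables have the same value in every model.
No variable is fixed across all models.
Backbone size = 0.

0


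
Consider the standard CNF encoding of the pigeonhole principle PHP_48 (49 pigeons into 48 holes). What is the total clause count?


The PHP encoding has two parts:
1) At-least-one-hole clauses: 49 (one per pigeon, each with 48 literals).
2) At-most-one-pigeon-per-hole clauses: 48 holes * C(49,2) = 48 * 1176 = 56448.
Total clauses = 49 + 56448 = 56497.

56497


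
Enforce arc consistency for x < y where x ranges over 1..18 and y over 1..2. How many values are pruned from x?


For the constraint x < y, x needs a supporting value in y's domain.
x can be at most 1 (one less than y's maximum).
Valid x values from domain: 1 out of 18.
Pruned = 18 - 1 = 17.

17


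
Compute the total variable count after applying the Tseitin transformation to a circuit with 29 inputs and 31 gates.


The Tseitin transformation introduces one auxiliary variable per gate.
Total variables = inputs + gates = 29 + 31 = 60.

60


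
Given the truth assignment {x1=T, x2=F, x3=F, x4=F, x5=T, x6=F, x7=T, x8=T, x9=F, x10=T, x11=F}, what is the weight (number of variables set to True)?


The weight is the number of variables assigned True.
True variables: x1, x5, x7, x8, x10.
Weight = 5.

5


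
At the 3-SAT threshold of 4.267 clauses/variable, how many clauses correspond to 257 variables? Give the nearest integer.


The 3-SAT phase transition occurs at approximately 4.267 clauses per variable.
m = 4.267 * 257 = 1096.619.
Rounded to nearest integer: 1097.

1097


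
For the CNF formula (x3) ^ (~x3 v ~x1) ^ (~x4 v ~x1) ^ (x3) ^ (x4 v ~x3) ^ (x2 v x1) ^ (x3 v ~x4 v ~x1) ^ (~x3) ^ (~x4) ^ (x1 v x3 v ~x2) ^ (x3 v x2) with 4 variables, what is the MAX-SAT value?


Enumerate all 16 truth assignments.
For each, count how many of the 11 clauses are satisfied.
The formula is not fully satisfiable, so the maximum is below 11.
Maximum simultaneously satisfiable clauses = 9.

9


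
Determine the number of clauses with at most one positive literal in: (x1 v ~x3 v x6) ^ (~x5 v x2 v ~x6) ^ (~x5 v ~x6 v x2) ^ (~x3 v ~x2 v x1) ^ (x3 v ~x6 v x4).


A Horn clause has at most one positive literal.
Clause 1: 2 positive lit(s) -> not Horn
Clause 2: 1 positive lit(s) -> Horn
Clause 3: 1 positive lit(s) -> Horn
Clause 4: 1 positive lit(s) -> Horn
Clause 5: 2 positive lit(s) -> not Horn
Total Horn clauses = 3.

3


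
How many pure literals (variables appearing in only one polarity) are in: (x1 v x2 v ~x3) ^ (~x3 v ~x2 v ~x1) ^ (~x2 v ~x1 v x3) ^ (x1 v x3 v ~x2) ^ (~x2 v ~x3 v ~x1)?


A pure literal appears in only one polarity across all clauses.
No pure literals found.
Count = 0.

0


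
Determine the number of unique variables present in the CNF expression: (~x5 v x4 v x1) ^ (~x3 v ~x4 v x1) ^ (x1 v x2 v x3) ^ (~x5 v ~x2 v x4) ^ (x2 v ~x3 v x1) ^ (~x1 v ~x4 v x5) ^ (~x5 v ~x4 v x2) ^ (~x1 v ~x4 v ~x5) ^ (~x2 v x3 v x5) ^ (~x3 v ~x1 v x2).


Identify each distinct variable in the formula.
Variables found: x1, x2, x3, x4, x5.
Total distinct variables = 5.

5


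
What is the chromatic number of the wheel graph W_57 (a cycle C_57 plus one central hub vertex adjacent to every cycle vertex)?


W_57 consists of the cycle C_57 together with a hub vertex adjacent to every cycle vertex.
The cycle C_57 needs 3 colors (odd cycle -> 3).
The hub is adjacent to every cycle vertex, so it must receive a new color distinct from all of them.
Chromatic number = 3 + 1 = 4.

4


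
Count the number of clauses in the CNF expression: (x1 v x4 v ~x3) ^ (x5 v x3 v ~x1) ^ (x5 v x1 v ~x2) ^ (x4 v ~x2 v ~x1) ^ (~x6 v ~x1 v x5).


Each group enclosed in parentheses joined by ^ is one clause.
Counting the conjuncts: 5 clauses.

5


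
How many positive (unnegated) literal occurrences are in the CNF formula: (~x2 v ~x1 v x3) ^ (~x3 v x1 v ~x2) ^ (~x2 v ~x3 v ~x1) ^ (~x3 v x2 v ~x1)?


Scan each clause for unnegated literals.
Clause 1: 1 positive; Clause 2: 1 positive; Clause 3: 0 positive; Clause 4: 1 positive.
Total positive literal occurrences = 3.

3


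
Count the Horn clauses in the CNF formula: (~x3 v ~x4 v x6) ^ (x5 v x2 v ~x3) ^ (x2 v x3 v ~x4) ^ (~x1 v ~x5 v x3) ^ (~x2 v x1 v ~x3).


A Horn clause has at most one positive literal.
Clause 1: 1 positive lit(s) -> Horn
Clause 2: 2 positive lit(s) -> not Horn
Clause 3: 2 positive lit(s) -> not Horn
Clause 4: 1 positive lit(s) -> Horn
Clause 5: 1 positive lit(s) -> Horn
Total Horn clauses = 3.

3


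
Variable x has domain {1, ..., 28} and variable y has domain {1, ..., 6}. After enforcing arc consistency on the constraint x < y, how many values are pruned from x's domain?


For the constraint x < y, x needs a supporting value in y's domain.
x can be at most 5 (one less than y's maximum).
Valid x values from domain: 5 out of 28.
Pruned = 28 - 5 = 23.

23


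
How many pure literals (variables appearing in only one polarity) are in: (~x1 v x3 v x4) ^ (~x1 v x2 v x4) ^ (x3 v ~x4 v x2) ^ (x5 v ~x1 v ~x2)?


A pure literal appears in only one polarity across all clauses.
Pure literals: x1 (negative only), x3 (positive only), x5 (positive only).
Count = 3.

3


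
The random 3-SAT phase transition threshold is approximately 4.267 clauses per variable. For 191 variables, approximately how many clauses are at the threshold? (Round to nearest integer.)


The 3-SAT phase transition occurs at approximately 4.267 clauses per variable.
m = 4.267 * 191 = 814.997.
Rounded to nearest integer: 815.

815


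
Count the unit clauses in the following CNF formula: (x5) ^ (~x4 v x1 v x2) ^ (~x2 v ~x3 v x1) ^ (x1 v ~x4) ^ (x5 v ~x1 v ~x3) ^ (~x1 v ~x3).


A unit clause contains exactly one literal.
Unit clauses found: (x5).
Count = 1.

1


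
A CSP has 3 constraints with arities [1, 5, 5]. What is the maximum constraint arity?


The arities are: 1, 5, 5.
Scan for the maximum value.
Maximum arity = 5.

5


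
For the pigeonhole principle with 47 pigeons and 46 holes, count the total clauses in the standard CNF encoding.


The PHP encoding has two parts:
1) At-least-one-hole clauses: 47 (one per pigeon, each with 46 literals).
2) At-most-one-pigeon-per-hole clauses: 46 holes * C(47,2) = 46 * 1081 = 49726.
Total clauses = 47 + 49726 = 49773.

49773


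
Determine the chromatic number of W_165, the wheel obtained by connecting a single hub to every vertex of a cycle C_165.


W_165 consists of the cycle C_165 together with a hub vertex adjacent to every cycle vertex.
The cycle C_165 needs 3 colors (odd cycle -> 3).
The hub is adjacent to every cycle vertex, so it must receive a new color distinct from all of them.
Chromatic number = 3 + 1 = 4.

4


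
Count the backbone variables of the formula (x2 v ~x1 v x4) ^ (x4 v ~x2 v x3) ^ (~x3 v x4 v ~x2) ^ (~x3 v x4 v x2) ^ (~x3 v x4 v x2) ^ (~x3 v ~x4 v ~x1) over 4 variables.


Find all satisfying assignments: 7 model(s).
Check which variables have the same value in every model.
No variable is fixed across all models.
Backbone size = 0.

0


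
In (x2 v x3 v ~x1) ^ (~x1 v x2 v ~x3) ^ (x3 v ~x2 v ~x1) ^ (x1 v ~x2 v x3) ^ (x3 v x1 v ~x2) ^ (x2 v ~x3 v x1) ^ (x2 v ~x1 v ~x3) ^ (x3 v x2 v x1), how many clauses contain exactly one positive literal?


A definite clause has exactly one positive literal.
Clause 1: 2 positive -> not definite
Clause 2: 1 positive -> definite
Clause 3: 1 positive -> definite
Clause 4: 2 positive -> not definite
Clause 5: 2 positive -> not definite
Clause 6: 2 positive -> not definite
Clause 7: 1 positive -> definite
Clause 8: 3 positive -> not definite
Definite clause count = 3.

3


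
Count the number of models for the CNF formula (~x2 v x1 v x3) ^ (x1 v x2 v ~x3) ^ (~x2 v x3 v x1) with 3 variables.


Enumerate all 8 truth assignments over 3 variables.
Test each against every clause.
Satisfying assignments found: 6.

6


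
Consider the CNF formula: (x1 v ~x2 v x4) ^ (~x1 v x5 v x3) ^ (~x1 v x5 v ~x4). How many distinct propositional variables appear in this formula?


Identify each distinct variable in the formula.
Variables found: x1, x2, x3, x4, x5.
Total distinct variables = 5.

5


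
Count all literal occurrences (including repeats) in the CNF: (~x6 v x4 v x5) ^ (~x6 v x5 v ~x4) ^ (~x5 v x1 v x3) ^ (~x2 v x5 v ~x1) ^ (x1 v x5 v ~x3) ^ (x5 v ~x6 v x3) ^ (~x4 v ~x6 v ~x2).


Clause lengths: 3, 3, 3, 3, 3, 3, 3.
Sum = 3 + 3 + 3 + 3 + 3 + 3 + 3 = 21.

21


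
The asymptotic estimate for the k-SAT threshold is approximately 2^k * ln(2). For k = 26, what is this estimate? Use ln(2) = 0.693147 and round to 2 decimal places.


Using the asymptotic formula: threshold ~ 2^k * ln(2).
2^26 = 67108864.
67108864 * 0.693147 = 46516307.76.

46516307.76


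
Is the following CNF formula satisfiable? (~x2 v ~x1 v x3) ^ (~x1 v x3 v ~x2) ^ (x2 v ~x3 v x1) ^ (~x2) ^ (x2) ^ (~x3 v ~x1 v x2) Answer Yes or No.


Check all 8 possible truth assignments.
Number of satisfying assignments found: 0.
The formula is unsatisfiable.

No


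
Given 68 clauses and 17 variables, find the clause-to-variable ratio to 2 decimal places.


Clause-to-variable ratio = clauses / variables.
68 / 17 = 4.0.

4.0


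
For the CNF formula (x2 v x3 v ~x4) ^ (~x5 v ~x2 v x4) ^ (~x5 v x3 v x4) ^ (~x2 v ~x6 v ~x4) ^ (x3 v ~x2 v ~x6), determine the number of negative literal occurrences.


Scan each clause for negated literals.
Clause 1: 1 negative; Clause 2: 2 negative; Clause 3: 1 negative; Clause 4: 3 negative; Clause 5: 2 negative.
Total negative literal occurrences = 9.

9


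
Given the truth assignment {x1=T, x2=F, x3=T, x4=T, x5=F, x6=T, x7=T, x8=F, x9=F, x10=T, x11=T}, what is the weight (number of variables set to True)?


The weight is the number of variables assigned True.
True variables: x1, x3, x4, x6, x7, x10, x11.
Weight = 7.

7


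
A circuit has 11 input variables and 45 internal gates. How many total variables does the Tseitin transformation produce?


The Tseitin transformation introduces one auxiliary variable per gate.
Total variables = inputs + gates = 11 + 45 = 56.

56


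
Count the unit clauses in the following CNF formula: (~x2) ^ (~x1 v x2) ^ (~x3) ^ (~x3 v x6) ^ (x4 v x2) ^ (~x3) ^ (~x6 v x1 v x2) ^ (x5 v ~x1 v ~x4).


A unit clause contains exactly one literal.
Unit clauses found: (~x2), (~x3), (~x3).
Count = 3.

3


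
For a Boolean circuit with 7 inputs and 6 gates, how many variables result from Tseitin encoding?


The Tseitin transformation introduces one auxiliary variable per gate.
Total variables = inputs + gates = 7 + 6 = 13.

13


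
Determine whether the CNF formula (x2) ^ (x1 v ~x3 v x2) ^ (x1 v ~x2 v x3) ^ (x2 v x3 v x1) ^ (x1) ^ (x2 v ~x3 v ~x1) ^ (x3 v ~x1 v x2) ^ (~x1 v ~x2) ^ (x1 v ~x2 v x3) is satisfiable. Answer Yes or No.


Check all 8 possible truth assignments.
Number of satisfying assignments found: 0.
The formula is unsatisfiable.

No


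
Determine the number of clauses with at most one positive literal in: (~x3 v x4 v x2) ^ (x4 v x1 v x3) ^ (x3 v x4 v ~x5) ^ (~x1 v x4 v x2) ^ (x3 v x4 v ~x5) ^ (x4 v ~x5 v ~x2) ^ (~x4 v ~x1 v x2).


A Horn clause has at most one positive literal.
Clause 1: 2 positive lit(s) -> not Horn
Clause 2: 3 positive lit(s) -> not Horn
Clause 3: 2 positive lit(s) -> not Horn
Clause 4: 2 positive lit(s) -> not Horn
Clause 5: 2 positive lit(s) -> not Horn
Clause 6: 1 positive lit(s) -> Horn
Clause 7: 1 positive lit(s) -> Horn
Total Horn clauses = 2.

2


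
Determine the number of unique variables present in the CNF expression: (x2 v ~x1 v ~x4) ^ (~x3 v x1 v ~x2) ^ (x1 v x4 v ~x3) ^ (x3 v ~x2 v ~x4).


Identify each distinct variable in the formula.
Variables found: x1, x2, x3, x4.
Total distinct variables = 4.

4


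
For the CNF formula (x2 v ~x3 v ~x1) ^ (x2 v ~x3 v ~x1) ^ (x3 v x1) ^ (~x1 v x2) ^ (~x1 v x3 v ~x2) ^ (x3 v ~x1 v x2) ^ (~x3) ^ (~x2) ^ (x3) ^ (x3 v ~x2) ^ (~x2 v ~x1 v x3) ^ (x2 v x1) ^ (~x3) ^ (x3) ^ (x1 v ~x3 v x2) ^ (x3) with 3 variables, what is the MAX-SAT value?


Enumerate all 8 truth assignments.
For each, count how many of the 16 clauses are satisfied.
The formula is not fully satisfiable, so the maximum is below 16.
Maximum simultaneously satisfiable clauses = 13.

13


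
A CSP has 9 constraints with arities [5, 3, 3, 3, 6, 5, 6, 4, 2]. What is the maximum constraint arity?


The arities are: 5, 3, 3, 3, 6, 5, 6, 4, 2.
Scan for the maximum value.
Maximum arity = 6.

6


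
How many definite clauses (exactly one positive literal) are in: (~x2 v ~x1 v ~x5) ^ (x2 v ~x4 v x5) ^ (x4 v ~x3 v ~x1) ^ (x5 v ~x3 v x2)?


A definite clause has exactly one positive literal.
Clause 1: 0 positive -> not definite
Clause 2: 2 positive -> not definite
Clause 3: 1 positive -> definite
Clause 4: 2 positive -> not definite
Definite clause count = 1.

1


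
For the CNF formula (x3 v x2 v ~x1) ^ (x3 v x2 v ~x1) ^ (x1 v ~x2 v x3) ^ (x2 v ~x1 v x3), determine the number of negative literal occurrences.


Scan each clause for negated literals.
Clause 1: 1 negative; Clause 2: 1 negative; Clause 3: 1 negative; Clause 4: 1 negative.
Total negative literal occurrences = 4.

4


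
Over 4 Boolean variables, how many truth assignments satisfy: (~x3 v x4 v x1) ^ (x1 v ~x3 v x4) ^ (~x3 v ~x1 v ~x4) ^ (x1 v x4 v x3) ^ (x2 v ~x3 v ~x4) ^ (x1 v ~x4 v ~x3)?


Enumerate all 16 truth assignments over 4 variables.
Test each against every clause.
Satisfying assignments found: 8.

8


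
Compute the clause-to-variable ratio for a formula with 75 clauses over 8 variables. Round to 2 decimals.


Clause-to-variable ratio = clauses / variables.
75 / 8 = 9.38.

9.38


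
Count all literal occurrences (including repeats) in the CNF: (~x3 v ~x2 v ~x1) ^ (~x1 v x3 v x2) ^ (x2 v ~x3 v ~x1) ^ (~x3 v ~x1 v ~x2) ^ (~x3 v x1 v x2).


Clause lengths: 3, 3, 3, 3, 3.
Sum = 3 + 3 + 3 + 3 + 3 = 15.

15


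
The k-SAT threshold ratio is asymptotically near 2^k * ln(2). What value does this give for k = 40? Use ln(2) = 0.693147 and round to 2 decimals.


Using the asymptotic formula: threshold ~ 2^k * ln(2).
2^40 = 1099511627776.
1099511627776 * 0.693147 = 762123186258.05.

762123186258.05


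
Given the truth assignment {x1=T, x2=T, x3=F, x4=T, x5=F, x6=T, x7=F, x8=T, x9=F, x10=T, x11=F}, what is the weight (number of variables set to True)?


The weight is the number of variables assigned True.
True variables: x1, x2, x4, x6, x8, x10.
Weight = 6.

6


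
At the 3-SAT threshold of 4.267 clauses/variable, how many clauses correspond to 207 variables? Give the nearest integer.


The 3-SAT phase transition occurs at approximately 4.267 clauses per variable.
m = 4.267 * 207 = 883.269.
Rounded to nearest integer: 883.

883


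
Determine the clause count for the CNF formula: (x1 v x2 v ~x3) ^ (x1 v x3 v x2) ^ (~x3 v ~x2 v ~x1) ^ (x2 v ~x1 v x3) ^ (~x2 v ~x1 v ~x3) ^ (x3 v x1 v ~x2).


Each group enclosed in parentheses joined by ^ is one clause.
Counting the conjuncts: 6 clauses.

6


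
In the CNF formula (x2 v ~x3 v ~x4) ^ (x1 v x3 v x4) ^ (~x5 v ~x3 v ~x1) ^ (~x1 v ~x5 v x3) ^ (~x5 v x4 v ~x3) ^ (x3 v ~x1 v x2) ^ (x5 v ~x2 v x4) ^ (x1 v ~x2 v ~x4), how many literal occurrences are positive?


Scan each clause for unnegated literals.
Clause 1: 1 positive; Clause 2: 3 positive; Clause 3: 0 positive; Clause 4: 1 positive; Clause 5: 1 positive; Clause 6: 2 positive; Clause 7: 2 positive; Clause 8: 1 positive.
Total positive literal occurrences = 11.

11


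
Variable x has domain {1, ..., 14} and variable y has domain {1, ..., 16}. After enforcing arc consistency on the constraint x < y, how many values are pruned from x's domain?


For the constraint x < y, x needs a supporting value in y's domain.
x can be at most 15 (one less than y's maximum).
Valid x values from domain: 14 out of 14.
Pruned = 14 - 14 = 0.

0


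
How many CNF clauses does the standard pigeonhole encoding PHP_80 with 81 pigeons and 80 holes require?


The PHP encoding has two parts:
1) At-least-one-hole clauses: 81 (one per pigeon, each with 80 literals).
2) At-most-one-pigeon-per-hole clauses: 80 holes * C(81,2) = 80 * 3240 = 259200.
Total clauses = 81 + 259200 = 259281.

259281


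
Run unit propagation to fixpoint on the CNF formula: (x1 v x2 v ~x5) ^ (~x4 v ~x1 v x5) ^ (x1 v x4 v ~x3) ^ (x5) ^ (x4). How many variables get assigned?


Unit propagation repeatedly assigns the literal in any unit clause, then simplifies.
Assignments in order: x5 = T, x4 = T.
No further unit clauses remain.
Total variables assigned = 2.

2


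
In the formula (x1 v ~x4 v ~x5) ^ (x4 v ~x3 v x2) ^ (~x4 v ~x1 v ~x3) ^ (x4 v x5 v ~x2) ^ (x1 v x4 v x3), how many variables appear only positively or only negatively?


A pure literal appears in only one polarity across all clauses.
No pure literals found.
Count = 0.

0


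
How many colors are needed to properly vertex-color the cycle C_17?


An odd cycle cannot be 2-colored: alternating two colors around the cycle returns to the start with a conflict.
Since 17 is odd, three colors are required (and three suffice).
Chromatic number = 3.

3


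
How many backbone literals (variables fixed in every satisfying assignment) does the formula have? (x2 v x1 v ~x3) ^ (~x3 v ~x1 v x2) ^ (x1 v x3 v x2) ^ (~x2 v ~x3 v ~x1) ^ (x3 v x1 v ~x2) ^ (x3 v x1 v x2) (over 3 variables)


Find all satisfying assignments: 3 model(s).
Check which variables have the same value in every model.
No variable is fixed across all models.
Backbone size = 0.

0


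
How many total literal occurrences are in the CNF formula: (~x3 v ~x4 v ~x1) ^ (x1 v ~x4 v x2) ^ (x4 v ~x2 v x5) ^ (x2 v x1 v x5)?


Clause lengths: 3, 3, 3, 3.
Sum = 3 + 3 + 3 + 3 = 12.

12


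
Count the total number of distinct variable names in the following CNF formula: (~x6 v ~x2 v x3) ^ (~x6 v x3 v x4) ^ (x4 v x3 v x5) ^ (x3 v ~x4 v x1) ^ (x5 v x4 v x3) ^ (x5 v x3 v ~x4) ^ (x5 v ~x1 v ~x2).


Identify each distinct variable in the formula.
Variables found: x1, x2, x3, x4, x5, x6.
Total distinct variables = 6.

6


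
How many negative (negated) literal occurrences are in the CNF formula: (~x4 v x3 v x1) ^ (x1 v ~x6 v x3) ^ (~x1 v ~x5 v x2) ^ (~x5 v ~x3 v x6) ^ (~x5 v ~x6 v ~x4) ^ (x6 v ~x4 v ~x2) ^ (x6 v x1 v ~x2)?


Scan each clause for negated literals.
Clause 1: 1 negative; Clause 2: 1 negative; Clause 3: 2 negative; Clause 4: 2 negative; Clause 5: 3 negative; Clause 6: 2 negative; Clause 7: 1 negative.
Total negative literal occurrences = 12.

12


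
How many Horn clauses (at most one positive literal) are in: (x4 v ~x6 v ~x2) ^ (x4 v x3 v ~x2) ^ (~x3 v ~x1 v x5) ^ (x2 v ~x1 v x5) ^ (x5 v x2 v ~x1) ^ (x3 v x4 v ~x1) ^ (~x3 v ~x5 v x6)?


A Horn clause has at most one positive literal.
Clause 1: 1 positive lit(s) -> Horn
Clause 2: 2 positive lit(s) -> not Horn
Clause 3: 1 positive lit(s) -> Horn
Clause 4: 2 positive lit(s) -> not Horn
Clause 5: 2 positive lit(s) -> not Horn
Clause 6: 2 positive lit(s) -> not Horn
Clause 7: 1 positive lit(s) -> Horn
Total Horn clauses = 3.

3
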